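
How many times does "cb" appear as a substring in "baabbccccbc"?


Searching for "cb" in "baabbccccbc"
Scanning each position:
  Position 0: "ba" => no
  Position 1: "aa" => no
  Position 2: "ab" => no
  Position 3: "bb" => no
  Position 4: "bc" => no
  Position 5: "cc" => no
  Position 6: "cc" => no
  Position 7: "cc" => no
  Position 8: "cb" => MATCH
  Position 9: "bc" => no
Total occurrences: 1

1


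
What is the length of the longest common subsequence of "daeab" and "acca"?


LCS of "daeab" and "acca"
DP table:
           a    c    c    a
      0    0    0    0    0
  d   0    0    0    0    0
  a   0    1    1    1    1
  e   0    1    1    1    1
  a   0    1    1    1    2
  b   0    1    1    1    2
LCS length = dp[5][4] = 2

2


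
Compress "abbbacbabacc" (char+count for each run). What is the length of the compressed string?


Input: abbbacbabacc
Runs:
  'a' x 1 => "a1"
  'b' x 3 => "b3"
  'a' x 1 => "a1"
  'c' x 1 => "c1"
  'b' x 1 => "b1"
  'a' x 1 => "a1"
  'b' x 1 => "b1"
  'a' x 1 => "a1"
  'c' x 2 => "c2"
Compressed: "a1b3a1c1b1a1b1a1c2"
Compressed length: 18

18


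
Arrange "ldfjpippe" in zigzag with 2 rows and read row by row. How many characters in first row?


Zigzag "ldfjpippe" into 2 rows:
Placing characters:
  'l' => row 0
  'd' => row 1
  'f' => row 0
  'j' => row 1
  'p' => row 0
  'i' => row 1
  'p' => row 0
  'p' => row 1
  'e' => row 0
Rows:
  Row 0: "lfppe"
  Row 1: "djip"
First row length: 5

5


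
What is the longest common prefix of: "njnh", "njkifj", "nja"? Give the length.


Words: njnh, njkifj, nja
  Position 0: all 'n' => match
  Position 1: all 'j' => match
  Position 2: ('n', 'k', 'a') => mismatch, stop
LCP = "nj" (length 2)

2


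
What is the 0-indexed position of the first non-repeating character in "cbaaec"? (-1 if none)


Input: cbaaec
Character frequencies:
  'a': 2
  'b': 1
  'c': 2
  'e': 1
Scanning left to right for freq == 1:
  Position 0 ('c'): freq=2, skip
  Position 1 ('b'): unique! => answer = 1

1


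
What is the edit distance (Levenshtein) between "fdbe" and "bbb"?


Computing edit distance: "fdbe" -> "bbb"
DP table:
           b    b    b
      0    1    2    3
  f   1    1    2    3
  d   2    2    2    3
  b   3    2    2    2
  e   4    3    3    3
Edit distance = dp[4][3] = 3

3


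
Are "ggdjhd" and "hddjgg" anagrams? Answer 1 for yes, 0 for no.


Strings: "ggdjhd", "hddjgg"
Sorted first:  ddgghj
Sorted second: ddgghj
Sorted forms match => anagrams

1


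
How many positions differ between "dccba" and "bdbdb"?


Comparing "dccba" and "bdbdb" position by position:
  Position 0: 'd' vs 'b' => DIFFER
  Position 1: 'c' vs 'd' => DIFFER
  Position 2: 'c' vs 'b' => DIFFER
  Position 3: 'b' vs 'd' => DIFFER
  Position 4: 'a' vs 'b' => DIFFER
Positions that differ: 5

5


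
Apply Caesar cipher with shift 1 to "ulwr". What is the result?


Caesar cipher: shift "ulwr" by 1
  'u' (pos 20) + 1 = pos 21 = 'v'
  'l' (pos 11) + 1 = pos 12 = 'm'
  'w' (pos 22) + 1 = pos 23 = 'x'
  'r' (pos 17) + 1 = pos 18 = 's'
Result: vmxs

vmxs


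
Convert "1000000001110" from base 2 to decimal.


Input: "1000000001110" in base 2
Positional expansion:
  Digit '1' (value 1) x 2^12 = 4096
  Digit '0' (value 0) x 2^11 = 0
  Digit '0' (value 0) x 2^10 = 0
  Digit '0' (value 0) x 2^9 = 0
  Digit '0' (value 0) x 2^8 = 0
  Digit '0' (value 0) x 2^7 = 0
  Digit '0' (value 0) x 2^6 = 0
  Digit '0' (value 0) x 2^5 = 0
  Digit '0' (value 0) x 2^4 = 0
  Digit '1' (value 1) x 2^3 = 8
  Digit '1' (value 1) x 2^2 = 4
  Digit '1' (value 1) x 2^1 = 2
  Digit '0' (value 0) x 2^0 = 0
Sum = 4110

4110


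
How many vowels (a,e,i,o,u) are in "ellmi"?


Input: ellmi
Checking each character:
  'e' at position 0: vowel (running total: 1)
  'l' at position 1: consonant
  'l' at position 2: consonant
  'm' at position 3: consonant
  'i' at position 4: vowel (running total: 2)
Total vowels: 2

2


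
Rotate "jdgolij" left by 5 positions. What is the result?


Input: "jdgolij", rotate left by 5
First 5 characters: "jdgol"
Remaining characters: "ij"
Concatenate remaining + first: "ij" + "jdgol" = "ijjdgol"

ijjdgol


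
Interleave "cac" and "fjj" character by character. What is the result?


Interleaving "cac" and "fjj":
  Position 0: 'c' from first, 'f' from second => "cf"
  Position 1: 'a' from first, 'j' from second => "aj"
  Position 2: 'c' from first, 'j' from second => "cj"
Result: cfajcj

cfajcj


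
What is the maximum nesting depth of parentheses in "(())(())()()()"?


Input: "(())(())()()()"
Tracking depth:
  Position 0 '(': depth becomes 1
  Position 1 '(': depth becomes 2
  Position 2 ')': depth becomes 1
  Position 3 ')': depth becomes 0
  Position 4 '(': depth becomes 1
  Position 5 '(': depth becomes 2
  Position 6 ')': depth becomes 1
  Position 7 ')': depth becomes 0
  Position 8 '(': depth becomes 1
  Position 9 ')': depth becomes 0
  Position 10 '(': depth becomes 1
  Position 11 ')': depth becomes 0
  Position 12 '(': depth becomes 1
  Position 13 ')': depth becomes 0
Maximum depth reached: 2

2


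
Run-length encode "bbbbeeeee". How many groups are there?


Input: bbbbeeeee
Scanning for consecutive runs:
  Group 1: 'b' x 4 (positions 0-3)
  Group 2: 'e' x 5 (positions 4-8)
Total groups: 2

2


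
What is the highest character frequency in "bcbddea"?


Input: bcbddea
Character counts:
  'a': 1
  'b': 2
  'c': 1
  'd': 2
  'e': 1
Maximum frequency: 2

2


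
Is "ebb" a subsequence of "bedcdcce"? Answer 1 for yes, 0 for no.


Check if "ebb" is a subsequence of "bedcdcce"
Greedy scan:
  Position 0 ('b'): no match needed
  Position 1 ('e'): matches sub[0] = 'e'
  Position 2 ('d'): no match needed
  Position 3 ('c'): no match needed
  Position 4 ('d'): no match needed
  Position 5 ('c'): no match needed
  Position 6 ('c'): no match needed
  Position 7 ('e'): no match needed
Only matched 1/3 characters => not a subsequence

0


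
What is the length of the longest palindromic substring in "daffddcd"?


Input: "daffddcd"
Checking substrings for palindromes:
  [5:8] "dcd" (len 3) => palindrome
  [2:4] "ff" (len 2) => palindrome
  [4:6] "dd" (len 2) => palindrome
Longest palindromic substring: "dcd" with length 3

3


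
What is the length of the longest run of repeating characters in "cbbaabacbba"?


Input: "cbbaabacbba"
Scanning for longest run:
  Position 1 ('b'): new char, reset run to 1
  Position 2 ('b'): continues run of 'b', length=2
  Position 3 ('a'): new char, reset run to 1
  Position 4 ('a'): continues run of 'a', length=2
  Position 5 ('b'): new char, reset run to 1
  Position 6 ('a'): new char, reset run to 1
  Position 7 ('c'): new char, reset run to 1
  Position 8 ('b'): new char, reset run to 1
  Position 9 ('b'): continues run of 'b', length=2
  Position 10 ('a'): new char, reset run to 1
Longest run: 'b' with length 2

2


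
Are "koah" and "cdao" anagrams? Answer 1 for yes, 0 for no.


Strings: "koah", "cdao"
Sorted first:  ahko
Sorted second: acdo
Differ at position 1: 'h' vs 'c' => not anagrams

0


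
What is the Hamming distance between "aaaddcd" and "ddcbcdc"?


Comparing "aaaddcd" and "ddcbcdc" position by position:
  Position 0: 'a' vs 'd' => differ
  Position 1: 'a' vs 'd' => differ
  Position 2: 'a' vs 'c' => differ
  Position 3: 'd' vs 'b' => differ
  Position 4: 'd' vs 'c' => differ
  Position 5: 'c' vs 'd' => differ
  Position 6: 'd' vs 'c' => differ
Total differences (Hamming distance): 7

7


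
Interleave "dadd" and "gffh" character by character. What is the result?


Interleaving "dadd" and "gffh":
  Position 0: 'd' from first, 'g' from second => "dg"
  Position 1: 'a' from first, 'f' from second => "af"
  Position 2: 'd' from first, 'f' from second => "df"
  Position 3: 'd' from first, 'h' from second => "dh"
Result: dgafdfdh

dgafdfdh


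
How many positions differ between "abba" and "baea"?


Comparing "abba" and "baea" position by position:
  Position 0: 'a' vs 'b' => DIFFER
  Position 1: 'b' vs 'a' => DIFFER
  Position 2: 'b' vs 'e' => DIFFER
  Position 3: 'a' vs 'a' => same
Positions that differ: 3

3


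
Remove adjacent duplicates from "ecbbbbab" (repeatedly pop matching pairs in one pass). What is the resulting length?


Input: ecbbbbab
Stack-based adjacent duplicate removal:
  Read 'e': push. Stack: e
  Read 'c': push. Stack: ec
  Read 'b': push. Stack: ecb
  Read 'b': matches stack top 'b' => pop. Stack: ec
  Read 'b': push. Stack: ecb
  Read 'b': matches stack top 'b' => pop. Stack: ec
  Read 'a': push. Stack: eca
  Read 'b': push. Stack: ecab
Final stack: "ecab" (length 4)

4


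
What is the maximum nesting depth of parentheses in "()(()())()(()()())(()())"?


Input: "()(()())()(()()())(()())"
Tracking depth:
  Position 0 '(': depth becomes 1
  Position 1 ')': depth becomes 0
  Position 2 '(': depth becomes 1
  Position 3 '(': depth becomes 2
  Position 4 ')': depth becomes 1
  Position 5 '(': depth becomes 2
  Position 6 ')': depth becomes 1
  Position 7 ')': depth becomes 0
  Position 8 '(': depth becomes 1
  Position 9 ')': depth becomes 0
  Position 10 '(': depth becomes 1
  Position 11 '(': depth becomes 2
  Position 12 ')': depth becomes 1
  Position 13 '(': depth becomes 2
  Position 14 ')': depth becomes 1
  Position 15 '(': depth becomes 2
  Position 16 ')': depth becomes 1
  Position 17 ')': depth becomes 0
  Position 18 '(': depth becomes 1
  Position 19 '(': depth becomes 2
  Position 20 ')': depth becomes 1
  Position 21 '(': depth becomes 2
  Position 22 ')': depth becomes 1
  Position 23 ')': depth becomes 0
Maximum depth reached: 2

2


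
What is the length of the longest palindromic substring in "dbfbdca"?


Input: "dbfbdca"
Checking substrings for palindromes:
  [0:5] "dbfbd" (len 5) => palindrome
  [1:4] "bfb" (len 3) => palindrome
Longest palindromic substring: "dbfbd" with length 5

5


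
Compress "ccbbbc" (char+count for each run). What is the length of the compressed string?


Input: ccbbbc
Runs:
  'c' x 2 => "c2"
  'b' x 3 => "b3"
  'c' x 1 => "c1"
Compressed: "c2b3c1"
Compressed length: 6

6


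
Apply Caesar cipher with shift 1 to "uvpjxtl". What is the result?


Caesar cipher: shift "uvpjxtl" by 1
  'u' (pos 20) + 1 = pos 21 = 'v'
  'v' (pos 21) + 1 = pos 22 = 'w'
  'p' (pos 15) + 1 = pos 16 = 'q'
  'j' (pos 9) + 1 = pos 10 = 'k'
  'x' (pos 23) + 1 = pos 24 = 'y'
  't' (pos 19) + 1 = pos 20 = 'u'
  'l' (pos 11) + 1 = pos 12 = 'm'
Result: vwqkyum

vwqkyum


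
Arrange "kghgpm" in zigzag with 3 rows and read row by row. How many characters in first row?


Zigzag "kghgpm" into 3 rows:
Placing characters:
  'k' => row 0
  'g' => row 1
  'h' => row 2
  'g' => row 1
  'p' => row 0
  'm' => row 1
Rows:
  Row 0: "kp"
  Row 1: "ggm"
  Row 2: "h"
First row length: 2

2


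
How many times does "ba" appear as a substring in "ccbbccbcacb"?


Searching for "ba" in "ccbbccbcacb"
Scanning each position:
  Position 0: "cc" => no
  Position 1: "cb" => no
  Position 2: "bb" => no
  Position 3: "bc" => no
  Position 4: "cc" => no
  Position 5: "cb" => no
  Position 6: "bc" => no
  Position 7: "ca" => no
  Position 8: "ac" => no
  Position 9: "cb" => no
Total occurrences: 0

0


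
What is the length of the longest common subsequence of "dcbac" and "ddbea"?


LCS of "dcbac" and "ddbea"
DP table:
           d    d    b    e    a
      0    0    0    0    0    0
  d   0    1    1    1    1    1
  c   0    1    1    1    1    1
  b   0    1    1    2    2    2
  a   0    1    1    2    2    3
  c   0    1    1    2    2    3
LCS length = dp[5][5] = 3

3


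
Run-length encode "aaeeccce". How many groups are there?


Input: aaeeccce
Scanning for consecutive runs:
  Group 1: 'a' x 2 (positions 0-1)
  Group 2: 'e' x 2 (positions 2-3)
  Group 3: 'c' x 3 (positions 4-6)
  Group 4: 'e' x 1 (positions 7-7)
Total groups: 4

4


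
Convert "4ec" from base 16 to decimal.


Input: "4ec" in base 16
Positional expansion:
  Digit '4' (value 4) x 16^2 = 1024
  Digit 'e' (value 14) x 16^1 = 224
  Digit 'c' (value 12) x 16^0 = 12
Sum = 1260

1260


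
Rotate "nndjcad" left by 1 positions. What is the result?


Input: "nndjcad", rotate left by 1
First 1 characters: "n"
Remaining characters: "ndjcad"
Concatenate remaining + first: "ndjcad" + "n" = "ndjcadn"

ndjcadn


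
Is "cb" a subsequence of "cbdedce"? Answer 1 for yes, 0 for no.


Check if "cb" is a subsequence of "cbdedce"
Greedy scan:
  Position 0 ('c'): matches sub[0] = 'c'
  Position 1 ('b'): matches sub[1] = 'b'
  Position 2 ('d'): no match needed
  Position 3 ('e'): no match needed
  Position 4 ('d'): no match needed
  Position 5 ('c'): no match needed
  Position 6 ('e'): no match needed
All 2 characters matched => is a subsequence

1


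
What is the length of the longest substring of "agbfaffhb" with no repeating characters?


Input: "agbfaffhb"
Sliding window (track last position of each char):
  Position 0 ('a'): window [0,0] length 1 -- new best
  Position 1 ('g'): window [0,1] length 2 -- new best
  Position 2 ('b'): window [0,2] length 3 -- new best
  Position 3 ('f'): window [0,3] length 4 -- new best
  Position 4 ('a'): repeat (last at 0), move window start to 1
  Position 4 ('a'): window [1,4] length 4
  Position 5 ('f'): repeat (last at 3), move window start to 4
  Position 5 ('f'): window [4,5] length 2
  Position 6 ('f'): repeat (last at 5), move window start to 6
  Position 6 ('f'): window [6,6] length 1
  Position 7 ('h'): window [6,7] length 2
  Position 8 ('b'): window [6,8] length 3
Longest substring with no repeats: "agbf" with length 4

4


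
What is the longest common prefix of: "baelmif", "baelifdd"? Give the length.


Words: baelmif, baelifdd
  Position 0: all 'b' => match
  Position 1: all 'a' => match
  Position 2: all 'e' => match
  Position 3: all 'l' => match
  Position 4: ('m', 'i') => mismatch, stop
LCP = "bael" (length 4)

4


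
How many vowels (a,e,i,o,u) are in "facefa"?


Input: facefa
Checking each character:
  'f' at position 0: consonant
  'a' at position 1: vowel (running total: 1)
  'c' at position 2: consonant
  'e' at position 3: vowel (running total: 2)
  'f' at position 4: consonant
  'a' at position 5: vowel (running total: 3)
Total vowels: 3

3


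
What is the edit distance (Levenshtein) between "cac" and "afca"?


Computing edit distance: "cac" -> "afca"
DP table:
           a    f    c    a
      0    1    2    3    4
  c   1    1    2    2    3
  a   2    1    2    3    2
  c   3    2    2    2    3
Edit distance = dp[3][4] = 3

3


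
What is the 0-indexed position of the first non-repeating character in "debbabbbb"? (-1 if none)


Input: debbabbbb
Character frequencies:
  'a': 1
  'b': 6
  'd': 1
  'e': 1
Scanning left to right for freq == 1:
  Position 0 ('d'): unique! => answer = 0

0


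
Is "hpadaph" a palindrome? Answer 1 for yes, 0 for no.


Input: hpadaph
Reversed: hpadaph
  Compare pos 0 ('h') with pos 6 ('h'): match
  Compare pos 1 ('p') with pos 5 ('p'): match
  Compare pos 2 ('a') with pos 4 ('a'): match
Result: palindrome

1


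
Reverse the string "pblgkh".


Input: pblgkh
Reading characters right to left:
  Position 5: 'h'
  Position 4: 'k'
  Position 3: 'g'
  Position 2: 'l'
  Position 1: 'b'
  Position 0: 'p'
Reversed: hkglbp

hkglbp


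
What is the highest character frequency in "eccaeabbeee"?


Input: eccaeabbeee
Character counts:
  'a': 2
  'b': 2
  'c': 2
  'e': 5
Maximum frequency: 5

5


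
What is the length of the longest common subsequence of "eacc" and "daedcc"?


LCS of "eacc" and "daedcc"
DP table:
           d    a    e    d    c    c
      0    0    0    0    0    0    0
  e   0    0    0    1    1    1    1
  a   0    0    1    1    1    1    1
  c   0    0    1    1    1    2    2
  c   0    0    1    1    1    2    3
LCS length = dp[4][6] = 3

3


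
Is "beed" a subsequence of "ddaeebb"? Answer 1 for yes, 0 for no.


Check if "beed" is a subsequence of "ddaeebb"
Greedy scan:
  Position 0 ('d'): no match needed
  Position 1 ('d'): no match needed
  Position 2 ('a'): no match needed
  Position 3 ('e'): no match needed
  Position 4 ('e'): no match needed
  Position 5 ('b'): matches sub[0] = 'b'
  Position 6 ('b'): no match needed
Only matched 1/4 characters => not a subsequence

0


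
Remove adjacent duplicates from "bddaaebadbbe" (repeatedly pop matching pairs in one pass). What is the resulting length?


Input: bddaaebadbbe
Stack-based adjacent duplicate removal:
  Read 'b': push. Stack: b
  Read 'd': push. Stack: bd
  Read 'd': matches stack top 'd' => pop. Stack: b
  Read 'a': push. Stack: ba
  Read 'a': matches stack top 'a' => pop. Stack: b
  Read 'e': push. Stack: be
  Read 'b': push. Stack: beb
  Read 'a': push. Stack: beba
  Read 'd': push. Stack: bebad
  Read 'b': push. Stack: bebadb
  Read 'b': matches stack top 'b' => pop. Stack: bebad
  Read 'e': push. Stack: bebade
Final stack: "bebade" (length 6)

6


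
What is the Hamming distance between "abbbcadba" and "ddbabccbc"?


Comparing "abbbcadba" and "ddbabccbc" position by position:
  Position 0: 'a' vs 'd' => differ
  Position 1: 'b' vs 'd' => differ
  Position 2: 'b' vs 'b' => same
  Position 3: 'b' vs 'a' => differ
  Position 4: 'c' vs 'b' => differ
  Position 5: 'a' vs 'c' => differ
  Position 6: 'd' vs 'c' => differ
  Position 7: 'b' vs 'b' => same
  Position 8: 'a' vs 'c' => differ
Total differences (Hamming distance): 7

7


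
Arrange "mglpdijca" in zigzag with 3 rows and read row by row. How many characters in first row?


Zigzag "mglpdijca" into 3 rows:
Placing characters:
  'm' => row 0
  'g' => row 1
  'l' => row 2
  'p' => row 1
  'd' => row 0
  'i' => row 1
  'j' => row 2
  'c' => row 1
  'a' => row 0
Rows:
  Row 0: "mda"
  Row 1: "gpic"
  Row 2: "lj"
First row length: 3

3


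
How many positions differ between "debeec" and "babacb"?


Comparing "debeec" and "babacb" position by position:
  Position 0: 'd' vs 'b' => DIFFER
  Position 1: 'e' vs 'a' => DIFFER
  Position 2: 'b' vs 'b' => same
  Position 3: 'e' vs 'a' => DIFFER
  Position 4: 'e' vs 'c' => DIFFER
  Position 5: 'c' vs 'b' => DIFFER
Positions that differ: 5

5


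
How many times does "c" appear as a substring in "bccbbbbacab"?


Searching for "c" in "bccbbbbacab"
Scanning each position:
  Position 0: "b" => no
  Position 1: "c" => MATCH
  Position 2: "c" => MATCH
  Position 3: "b" => no
  Position 4: "b" => no
  Position 5: "b" => no
  Position 6: "b" => no
  Position 7: "a" => no
  Position 8: "c" => MATCH
  Position 9: "a" => no
  Position 10: "b" => no
Total occurrences: 3

3


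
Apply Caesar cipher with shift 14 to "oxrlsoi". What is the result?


Caesar cipher: shift "oxrlsoi" by 14
  'o' (pos 14) + 14 = pos 2 = 'c'
  'x' (pos 23) + 14 = pos 11 = 'l'
  'r' (pos 17) + 14 = pos 5 = 'f'
  'l' (pos 11) + 14 = pos 25 = 'z'
  's' (pos 18) + 14 = pos 6 = 'g'
  'o' (pos 14) + 14 = pos 2 = 'c'
  'i' (pos 8) + 14 = pos 22 = 'w'
Result: clfzgcw

clfzgcw


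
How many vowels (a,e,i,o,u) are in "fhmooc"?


Input: fhmooc
Checking each character:
  'f' at position 0: consonant
  'h' at position 1: consonant
  'm' at position 2: consonant
  'o' at position 3: vowel (running total: 1)
  'o' at position 4: vowel (running total: 2)
  'c' at position 5: consonant
Total vowels: 2

2


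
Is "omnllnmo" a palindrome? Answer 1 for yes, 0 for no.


Input: omnllnmo
Reversed: omnllnmo
  Compare pos 0 ('o') with pos 7 ('o'): match
  Compare pos 1 ('m') with pos 6 ('m'): match
  Compare pos 2 ('n') with pos 5 ('n'): match
  Compare pos 3 ('l') with pos 4 ('l'): match
Result: palindrome

1


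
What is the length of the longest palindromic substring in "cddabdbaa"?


Input: "cddabdbaa"
Checking substrings for palindromes:
  [3:8] "abdba" (len 5) => palindrome
  [4:7] "bdb" (len 3) => palindrome
  [1:3] "dd" (len 2) => palindrome
  [7:9] "aa" (len 2) => palindrome
Longest palindromic substring: "abdba" with length 5

5


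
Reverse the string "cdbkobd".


Input: cdbkobd
Reading characters right to left:
  Position 6: 'd'
  Position 5: 'b'
  Position 4: 'o'
  Position 3: 'k'
  Position 2: 'b'
  Position 1: 'd'
  Position 0: 'c'
Reversed: dbokbdc

dbokbdc


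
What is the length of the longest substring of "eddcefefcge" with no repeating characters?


Input: "eddcefefcge"
Sliding window (track last position of each char):
  Position 0 ('e'): window [0,0] length 1 -- new best
  Position 1 ('d'): window [0,1] length 2 -- new best
  Position 2 ('d'): repeat (last at 1), move window start to 2
  Position 2 ('d'): window [2,2] length 1
  Position 3 ('c'): window [2,3] length 2
  Position 4 ('e'): window [2,4] length 3 -- new best
  Position 5 ('f'): window [2,5] length 4 -- new best
  Position 6 ('e'): repeat (last at 4), move window start to 5
  Position 6 ('e'): window [5,6] length 2
  Position 7 ('f'): repeat (last at 5), move window start to 6
  Position 7 ('f'): window [6,7] length 2
  Position 8 ('c'): window [6,8] length 3
  Position 9 ('g'): window [6,9] length 4
  Position 10 ('e'): repeat (last at 6), move window start to 7
  Position 10 ('e'): window [7,10] length 4
Longest substring with no repeats: "dcef" with length 4

4


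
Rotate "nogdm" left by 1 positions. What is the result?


Input: "nogdm", rotate left by 1
First 1 characters: "n"
Remaining characters: "ogdm"
Concatenate remaining + first: "ogdm" + "n" = "ogdmn"

ogdmn


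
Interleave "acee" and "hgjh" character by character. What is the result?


Interleaving "acee" and "hgjh":
  Position 0: 'a' from first, 'h' from second => "ah"
  Position 1: 'c' from first, 'g' from second => "cg"
  Position 2: 'e' from first, 'j' from second => "ej"
  Position 3: 'e' from first, 'h' from second => "eh"
Result: ahcgejeh

ahcgejeh


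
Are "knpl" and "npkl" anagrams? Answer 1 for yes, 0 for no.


Strings: "knpl", "npkl"
Sorted first:  klnp
Sorted second: klnp
Sorted forms match => anagrams

1


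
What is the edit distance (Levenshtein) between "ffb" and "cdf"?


Computing edit distance: "ffb" -> "cdf"
DP table:
           c    d    f
      0    1    2    3
  f   1    1    2    2
  f   2    2    2    2
  b   3    3    3    3
Edit distance = dp[3][3] = 3

3


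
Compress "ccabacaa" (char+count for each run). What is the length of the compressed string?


Input: ccabacaa
Runs:
  'c' x 2 => "c2"
  'a' x 1 => "a1"
  'b' x 1 => "b1"
  'a' x 1 => "a1"
  'c' x 1 => "c1"
  'a' x 2 => "a2"
Compressed: "c2a1b1a1c1a2"
Compressed length: 12

12


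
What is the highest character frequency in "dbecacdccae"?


Input: dbecacdccae
Character counts:
  'a': 2
  'b': 1
  'c': 4
  'd': 2
  'e': 2
Maximum frequency: 4

4


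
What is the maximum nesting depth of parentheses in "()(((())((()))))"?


Input: "()(((())((()))))"
Tracking depth:
  Position 0 '(': depth becomes 1
  Position 1 ')': depth becomes 0
  Position 2 '(': depth becomes 1
  Position 3 '(': depth becomes 2
  Position 4 '(': depth becomes 3
  Position 5 '(': depth becomes 4
  Position 6 ')': depth becomes 3
  Position 7 ')': depth becomes 2
  Position 8 '(': depth becomes 3
  Position 9 '(': depth becomes 4
  Position 10 '(': depth becomes 5
  Position 11 ')': depth becomes 4
  Position 12 ')': depth becomes 3
  Position 13 ')': depth becomes 2
  Position 14 ')': depth becomes 1
  Position 15 ')': depth becomes 0
Maximum depth reached: 5

5


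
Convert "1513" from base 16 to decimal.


Input: "1513" in base 16
Positional expansion:
  Digit '1' (value 1) x 16^3 = 4096
  Digit '5' (value 5) x 16^2 = 1280
  Digit '1' (value 1) x 16^1 = 16
  Digit '3' (value 3) x 16^0 = 3
Sum = 5395

5395


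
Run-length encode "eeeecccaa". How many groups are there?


Input: eeeecccaa
Scanning for consecutive runs:
  Group 1: 'e' x 4 (positions 0-3)
  Group 2: 'c' x 3 (positions 4-6)
  Group 3: 'a' x 2 (positions 7-8)
Total groups: 3

3


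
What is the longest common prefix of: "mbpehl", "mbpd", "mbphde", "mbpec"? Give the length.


Words: mbpehl, mbpd, mbphde, mbpec
  Position 0: all 'm' => match
  Position 1: all 'b' => match
  Position 2: all 'p' => match
  Position 3: ('e', 'd', 'h', 'e') => mismatch, stop
LCP = "mbp" (length 3)

3


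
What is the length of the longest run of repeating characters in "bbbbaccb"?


Input: "bbbbaccb"
Scanning for longest run:
  Position 1 ('b'): continues run of 'b', length=2
  Position 2 ('b'): continues run of 'b', length=3
  Position 3 ('b'): continues run of 'b', length=4
  Position 4 ('a'): new char, reset run to 1
  Position 5 ('c'): new char, reset run to 1
  Position 6 ('c'): continues run of 'c', length=2
  Position 7 ('b'): new char, reset run to 1
Longest run: 'b' with length 4

4


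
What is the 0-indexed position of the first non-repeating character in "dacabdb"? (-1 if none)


Input: dacabdb
Character frequencies:
  'a': 2
  'b': 2
  'c': 1
  'd': 2
Scanning left to right for freq == 1:
  Position 0 ('d'): freq=2, skip
  Position 1 ('a'): freq=2, skip
  Position 2 ('c'): unique! => answer = 2

2


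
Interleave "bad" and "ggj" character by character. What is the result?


Interleaving "bad" and "ggj":
  Position 0: 'b' from first, 'g' from second => "bg"
  Position 1: 'a' from first, 'g' from second => "ag"
  Position 2: 'd' from first, 'j' from second => "dj"
Result: bgagdj

bgagdj


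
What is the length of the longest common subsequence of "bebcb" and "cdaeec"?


LCS of "bebcb" and "cdaeec"
DP table:
           c    d    a    e    e    c
      0    0    0    0    0    0    0
  b   0    0    0    0    0    0    0
  e   0    0    0    0    1    1    1
  b   0    0    0    0    1    1    1
  c   0    1    1    1    1    1    2
  b   0    1    1    1    1    1    2
LCS length = dp[5][6] = 2

2


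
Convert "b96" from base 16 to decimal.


Input: "b96" in base 16
Positional expansion:
  Digit 'b' (value 11) x 16^2 = 2816
  Digit '9' (value 9) x 16^1 = 144
  Digit '6' (value 6) x 16^0 = 6
Sum = 2966

2966


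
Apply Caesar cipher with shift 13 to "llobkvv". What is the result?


Caesar cipher: shift "llobkvv" by 13
  'l' (pos 11) + 13 = pos 24 = 'y'
  'l' (pos 11) + 13 = pos 24 = 'y'
  'o' (pos 14) + 13 = pos 1 = 'b'
  'b' (pos 1) + 13 = pos 14 = 'o'
  'k' (pos 10) + 13 = pos 23 = 'x'
  'v' (pos 21) + 13 = pos 8 = 'i'
  'v' (pos 21) + 13 = pos 8 = 'i'
Result: yyboxii

yyboxii


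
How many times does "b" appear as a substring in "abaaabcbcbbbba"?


Searching for "b" in "abaaabcbcbbbba"
Scanning each position:
  Position 0: "a" => no
  Position 1: "b" => MATCH
  Position 2: "a" => no
  Position 3: "a" => no
  Position 4: "a" => no
  Position 5: "b" => MATCH
  Position 6: "c" => no
  Position 7: "b" => MATCH
  Position 8: "c" => no
  Position 9: "b" => MATCH
  Position 10: "b" => MATCH
  Position 11: "b" => MATCH
  Position 12: "b" => MATCH
  Position 13: "a" => no
Total occurrences: 7

7


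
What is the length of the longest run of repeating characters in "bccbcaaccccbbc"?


Input: "bccbcaaccccbbc"
Scanning for longest run:
  Position 1 ('c'): new char, reset run to 1
  Position 2 ('c'): continues run of 'c', length=2
  Position 3 ('b'): new char, reset run to 1
  Position 4 ('c'): new char, reset run to 1
  Position 5 ('a'): new char, reset run to 1
  Position 6 ('a'): continues run of 'a', length=2
  Position 7 ('c'): new char, reset run to 1
  Position 8 ('c'): continues run of 'c', length=2
  Position 9 ('c'): continues run of 'c', length=3
  Position 10 ('c'): continues run of 'c', length=4
  Position 11 ('b'): new char, reset run to 1
  Position 12 ('b'): continues run of 'b', length=2
  Position 13 ('c'): new char, reset run to 1
Longest run: 'c' with length 4

4


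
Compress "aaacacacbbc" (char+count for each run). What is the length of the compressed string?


Input: aaacacacbbc
Runs:
  'a' x 3 => "a3"
  'c' x 1 => "c1"
  'a' x 1 => "a1"
  'c' x 1 => "c1"
  'a' x 1 => "a1"
  'c' x 1 => "c1"
  'b' x 2 => "b2"
  'c' x 1 => "c1"
Compressed: "a3c1a1c1a1c1b2c1"
Compressed length: 16

16


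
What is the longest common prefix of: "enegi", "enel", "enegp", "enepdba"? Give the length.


Words: enegi, enel, enegp, enepdba
  Position 0: all 'e' => match
  Position 1: all 'n' => match
  Position 2: all 'e' => match
  Position 3: ('g', 'l', 'g', 'p') => mismatch, stop
LCP = "ene" (length 3)

3


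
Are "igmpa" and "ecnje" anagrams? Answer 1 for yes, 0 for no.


Strings: "igmpa", "ecnje"
Sorted first:  agimp
Sorted second: ceejn
Differ at position 0: 'a' vs 'c' => not anagrams

0


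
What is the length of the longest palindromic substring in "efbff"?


Input: "efbff"
Checking substrings for palindromes:
  [1:4] "fbf" (len 3) => palindrome
  [3:5] "ff" (len 2) => palindrome
Longest palindromic substring: "fbf" with length 3

3


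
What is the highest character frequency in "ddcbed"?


Input: ddcbed
Character counts:
  'b': 1
  'c': 1
  'd': 3
  'e': 1
Maximum frequency: 3

3


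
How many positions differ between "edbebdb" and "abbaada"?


Comparing "edbebdb" and "abbaada" position by position:
  Position 0: 'e' vs 'a' => DIFFER
  Position 1: 'd' vs 'b' => DIFFER
  Position 2: 'b' vs 'b' => same
  Position 3: 'e' vs 'a' => DIFFER
  Position 4: 'b' vs 'a' => DIFFER
  Position 5: 'd' vs 'd' => same
  Position 6: 'b' vs 'a' => DIFFER
Positions that differ: 5

5


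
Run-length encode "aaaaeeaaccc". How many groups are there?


Input: aaaaeeaaccc
Scanning for consecutive runs:
  Group 1: 'a' x 4 (positions 0-3)
  Group 2: 'e' x 2 (positions 4-5)
  Group 3: 'a' x 2 (positions 6-7)
  Group 4: 'c' x 3 (positions 8-10)
Total groups: 4

4


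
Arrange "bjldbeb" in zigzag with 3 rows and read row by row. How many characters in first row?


Zigzag "bjldbeb" into 3 rows:
Placing characters:
  'b' => row 0
  'j' => row 1
  'l' => row 2
  'd' => row 1
  'b' => row 0
  'e' => row 1
  'b' => row 2
Rows:
  Row 0: "bb"
  Row 1: "jde"
  Row 2: "lb"
First row length: 2

2


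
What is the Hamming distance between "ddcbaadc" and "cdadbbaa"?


Comparing "ddcbaadc" and "cdadbbaa" position by position:
  Position 0: 'd' vs 'c' => differ
  Position 1: 'd' vs 'd' => same
  Position 2: 'c' vs 'a' => differ
  Position 3: 'b' vs 'd' => differ
  Position 4: 'a' vs 'b' => differ
  Position 5: 'a' vs 'b' => differ
  Position 6: 'd' vs 'a' => differ
  Position 7: 'c' vs 'a' => differ
Total differences (Hamming distance): 7

7


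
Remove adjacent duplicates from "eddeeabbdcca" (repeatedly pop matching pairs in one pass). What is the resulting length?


Input: eddeeabbdcca
Stack-based adjacent duplicate removal:
  Read 'e': push. Stack: e
  Read 'd': push. Stack: ed
  Read 'd': matches stack top 'd' => pop. Stack: e
  Read 'e': matches stack top 'e' => pop. Stack: (empty)
  Read 'e': push. Stack: e
  Read 'a': push. Stack: ea
  Read 'b': push. Stack: eab
  Read 'b': matches stack top 'b' => pop. Stack: ea
  Read 'd': push. Stack: ead
  Read 'c': push. Stack: eadc
  Read 'c': matches stack top 'c' => pop. Stack: ead
  Read 'a': push. Stack: eada
Final stack: "eada" (length 4)

4


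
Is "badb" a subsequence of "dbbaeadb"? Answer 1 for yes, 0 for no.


Check if "badb" is a subsequence of "dbbaeadb"
Greedy scan:
  Position 0 ('d'): no match needed
  Position 1 ('b'): matches sub[0] = 'b'
  Position 2 ('b'): no match needed
  Position 3 ('a'): matches sub[1] = 'a'
  Position 4 ('e'): no match needed
  Position 5 ('a'): no match needed
  Position 6 ('d'): matches sub[2] = 'd'
  Position 7 ('b'): matches sub[3] = 'b'
All 4 characters matched => is a subsequence

1


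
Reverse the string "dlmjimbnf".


Input: dlmjimbnf
Reading characters right to left:
  Position 8: 'f'
  Position 7: 'n'
  Position 6: 'b'
  Position 5: 'm'
  Position 4: 'i'
  Position 3: 'j'
  Position 2: 'm'
  Position 1: 'l'
  Position 0: 'd'
Reversed: fnbmijmld

fnbmijmld


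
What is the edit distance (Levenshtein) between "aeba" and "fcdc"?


Computing edit distance: "aeba" -> "fcdc"
DP table:
           f    c    d    c
      0    1    2    3    4
  a   1    1    2    3    4
  e   2    2    2    3    4
  b   3    3    3    3    4
  a   4    4    4    4    4
Edit distance = dp[4][4] = 4

4


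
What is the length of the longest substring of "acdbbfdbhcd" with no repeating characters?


Input: "acdbbfdbhcd"
Sliding window (track last position of each char):
  Position 0 ('a'): window [0,0] length 1 -- new best
  Position 1 ('c'): window [0,1] length 2 -- new best
  Position 2 ('d'): window [0,2] length 3 -- new best
  Position 3 ('b'): window [0,3] length 4 -- new best
  Position 4 ('b'): repeat (last at 3), move window start to 4
  Position 4 ('b'): window [4,4] length 1
  Position 5 ('f'): window [4,5] length 2
  Position 6 ('d'): window [4,6] length 3
  Position 7 ('b'): repeat (last at 4), move window start to 5
  Position 7 ('b'): window [5,7] length 3
  Position 8 ('h'): window [5,8] length 4
  Position 9 ('c'): window [5,9] length 5 -- new best
  Position 10 ('d'): repeat (last at 6), move window start to 7
  Position 10 ('d'): window [7,10] length 4
Longest substring with no repeats: "fdbhc" with length 5

5


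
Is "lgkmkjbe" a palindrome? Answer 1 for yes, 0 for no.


Input: lgkmkjbe
Reversed: ebjkmkgl
  Compare pos 0 ('l') with pos 7 ('e'): MISMATCH
  Compare pos 1 ('g') with pos 6 ('b'): MISMATCH
  Compare pos 2 ('k') with pos 5 ('j'): MISMATCH
  Compare pos 3 ('m') with pos 4 ('k'): MISMATCH
Result: not a palindrome

0


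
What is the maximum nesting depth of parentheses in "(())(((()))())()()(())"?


Input: "(())(((()))())()()(())"
Tracking depth:
  Position 0 '(': depth becomes 1
  Position 1 '(': depth becomes 2
  Position 2 ')': depth becomes 1
  Position 3 ')': depth becomes 0
  Position 4 '(': depth becomes 1
  Position 5 '(': depth becomes 2
  Position 6 '(': depth becomes 3
  Position 7 '(': depth becomes 4
  Position 8 ')': depth becomes 3
  Position 9 ')': depth becomes 2
  Position 10 ')': depth becomes 1
  Position 11 '(': depth becomes 2
  Position 12 ')': depth becomes 1
  Position 13 ')': depth becomes 0
  Position 14 '(': depth becomes 1
  Position 15 ')': depth becomes 0
  Position 16 '(': depth becomes 1
  Position 17 ')': depth becomes 0
  Position 18 '(': depth becomes 1
  Position 19 '(': depth becomes 2
  Position 20 ')': depth becomes 1
  Position 21 ')': depth becomes 0
Maximum depth reached: 4

4


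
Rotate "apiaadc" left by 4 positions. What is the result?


Input: "apiaadc", rotate left by 4
First 4 characters: "apia"
Remaining characters: "adc"
Concatenate remaining + first: "adc" + "apia" = "adcapia"

adcapia


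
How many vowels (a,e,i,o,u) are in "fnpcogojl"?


Input: fnpcogojl
Checking each character:
  'f' at position 0: consonant
  'n' at position 1: consonant
  'p' at position 2: consonant
  'c' at position 3: consonant
  'o' at position 4: vowel (running total: 1)
  'g' at position 5: consonant
  'o' at position 6: vowel (running total: 2)
  'j' at position 7: consonant
  'l' at position 8: consonant
Total vowels: 2

2


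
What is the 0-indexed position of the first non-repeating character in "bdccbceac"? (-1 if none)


Input: bdccbceac
Character frequencies:
  'a': 1
  'b': 2
  'c': 4
  'd': 1
  'e': 1
Scanning left to right for freq == 1:
  Position 0 ('b'): freq=2, skip
  Position 1 ('d'): unique! => answer = 1

1


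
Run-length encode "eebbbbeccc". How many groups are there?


Input: eebbbbeccc
Scanning for consecutive runs:
  Group 1: 'e' x 2 (positions 0-1)
  Group 2: 'b' x 4 (positions 2-5)
  Group 3: 'e' x 1 (positions 6-6)
  Group 4: 'c' x 3 (positions 7-9)
Total groups: 4

4


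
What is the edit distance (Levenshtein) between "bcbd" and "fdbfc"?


Computing edit distance: "bcbd" -> "fdbfc"
DP table:
           f    d    b    f    c
      0    1    2    3    4    5
  b   1    1    2    2    3    4
  c   2    2    2    3    3    3
  b   3    3    3    2    3    4
  d   4    4    3    3    3    4
Edit distance = dp[4][5] = 4

4


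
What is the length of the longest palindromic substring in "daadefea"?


Input: "daadefea"
Checking substrings for palindromes:
  [0:4] "daad" (len 4) => palindrome
  [4:7] "efe" (len 3) => palindrome
  [1:3] "aa" (len 2) => palindrome
Longest palindromic substring: "daad" with length 4

4


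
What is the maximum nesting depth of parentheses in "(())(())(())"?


Input: "(())(())(())"
Tracking depth:
  Position 0 '(': depth becomes 1
  Position 1 '(': depth becomes 2
  Position 2 ')': depth becomes 1
  Position 3 ')': depth becomes 0
  Position 4 '(': depth becomes 1
  Position 5 '(': depth becomes 2
  Position 6 ')': depth becomes 1
  Position 7 ')': depth becomes 0
  Position 8 '(': depth becomes 1
  Position 9 '(': depth becomes 2
  Position 10 ')': depth becomes 1
  Position 11 ')': depth becomes 0
Maximum depth reached: 2

2


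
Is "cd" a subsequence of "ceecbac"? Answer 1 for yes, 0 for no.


Check if "cd" is a subsequence of "ceecbac"
Greedy scan:
  Position 0 ('c'): matches sub[0] = 'c'
  Position 1 ('e'): no match needed
  Position 2 ('e'): no match needed
  Position 3 ('c'): no match needed
  Position 4 ('b'): no match needed
  Position 5 ('a'): no match needed
  Position 6 ('c'): no match needed
Only matched 1/2 characters => not a subsequence

0


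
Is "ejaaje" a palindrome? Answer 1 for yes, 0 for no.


Input: ejaaje
Reversed: ejaaje
  Compare pos 0 ('e') with pos 5 ('e'): match
  Compare pos 1 ('j') with pos 4 ('j'): match
  Compare pos 2 ('a') with pos 3 ('a'): match
Result: palindrome

1


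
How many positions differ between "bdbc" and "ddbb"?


Comparing "bdbc" and "ddbb" position by position:
  Position 0: 'b' vs 'd' => DIFFER
  Position 1: 'd' vs 'd' => same
  Position 2: 'b' vs 'b' => same
  Position 3: 'c' vs 'b' => DIFFER
Positions that differ: 2

2


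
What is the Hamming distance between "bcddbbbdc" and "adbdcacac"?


Comparing "bcddbbbdc" and "adbdcacac" position by position:
  Position 0: 'b' vs 'a' => differ
  Position 1: 'c' vs 'd' => differ
  Position 2: 'd' vs 'b' => differ
  Position 3: 'd' vs 'd' => same
  Position 4: 'b' vs 'c' => differ
  Position 5: 'b' vs 'a' => differ
  Position 6: 'b' vs 'c' => differ
  Position 7: 'd' vs 'a' => differ
  Position 8: 'c' vs 'c' => same
Total differences (Hamming distance): 7

7


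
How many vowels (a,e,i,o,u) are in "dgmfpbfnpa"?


Input: dgmfpbfnpa
Checking each character:
  'd' at position 0: consonant
  'g' at position 1: consonant
  'm' at position 2: consonant
  'f' at position 3: consonant
  'p' at position 4: consonant
  'b' at position 5: consonant
  'f' at position 6: consonant
  'n' at position 7: consonant
  'p' at position 8: consonant
  'a' at position 9: vowel (running total: 1)
Total vowels: 1

1


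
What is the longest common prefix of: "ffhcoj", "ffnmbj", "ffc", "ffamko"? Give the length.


Words: ffhcoj, ffnmbj, ffc, ffamko
  Position 0: all 'f' => match
  Position 1: all 'f' => match
  Position 2: ('h', 'n', 'c', 'a') => mismatch, stop
LCP = "ff" (length 2)

2


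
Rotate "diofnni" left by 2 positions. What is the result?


Input: "diofnni", rotate left by 2
First 2 characters: "di"
Remaining characters: "ofnni"
Concatenate remaining + first: "ofnni" + "di" = "ofnnidi"

ofnnidi


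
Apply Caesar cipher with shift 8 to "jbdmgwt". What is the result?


Caesar cipher: shift "jbdmgwt" by 8
  'j' (pos 9) + 8 = pos 17 = 'r'
  'b' (pos 1) + 8 = pos 9 = 'j'
  'd' (pos 3) + 8 = pos 11 = 'l'
  'm' (pos 12) + 8 = pos 20 = 'u'
  'g' (pos 6) + 8 = pos 14 = 'o'
  'w' (pos 22) + 8 = pos 4 = 'e'
  't' (pos 19) + 8 = pos 1 = 'b'
Result: rjluoeb

rjluoeb


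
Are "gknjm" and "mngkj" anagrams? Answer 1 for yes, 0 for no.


Strings: "gknjm", "mngkj"
Sorted first:  gjkmn
Sorted second: gjkmn
Sorted forms match => anagrams

1


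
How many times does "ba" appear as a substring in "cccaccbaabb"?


Searching for "ba" in "cccaccbaabb"
Scanning each position:
  Position 0: "cc" => no
  Position 1: "cc" => no
  Position 2: "ca" => no
  Position 3: "ac" => no
  Position 4: "cc" => no
  Position 5: "cb" => no
  Position 6: "ba" => MATCH
  Position 7: "aa" => no
  Position 8: "ab" => no
  Position 9: "bb" => no
Total occurrences: 1

1
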